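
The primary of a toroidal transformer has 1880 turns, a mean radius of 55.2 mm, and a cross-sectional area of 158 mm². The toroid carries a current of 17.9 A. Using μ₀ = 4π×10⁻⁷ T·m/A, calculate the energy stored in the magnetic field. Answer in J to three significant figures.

L = μ₀N²A/(2πR) = (4π×10⁻⁷)(1880)²(1.580×10^-4)/(2π×5.520×10^-2) = 2.023×10^-3 H.
U = ½LI² = ½(2.023×10^-3)(17.9)² = 0.3241 J.

U ≈ 0.324 J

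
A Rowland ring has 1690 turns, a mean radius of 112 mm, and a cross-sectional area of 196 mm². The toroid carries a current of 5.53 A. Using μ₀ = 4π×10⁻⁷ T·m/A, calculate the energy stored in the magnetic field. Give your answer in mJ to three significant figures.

U ≈ 15.3 mJ

L = μ₀N²A/(2πR) = (4π×10⁻⁷)(1690)²(1.960×10^-4)/(2π×0.112) = 9.996×10^-4 H.
U = ½LI² = ½(9.996×10^-4)(5.53)² = 1.528×10^-2 J.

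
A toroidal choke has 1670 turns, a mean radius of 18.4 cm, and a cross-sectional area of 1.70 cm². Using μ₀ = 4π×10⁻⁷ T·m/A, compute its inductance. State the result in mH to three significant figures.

For a thin toroid, L = μ₀N²A/(2πR).
L = (4π×10⁻⁷)(1670)²(1.700×10^-4) / (2π×0.184 m) = 5.153×10^-4 H.

L ≈ 0.515 mH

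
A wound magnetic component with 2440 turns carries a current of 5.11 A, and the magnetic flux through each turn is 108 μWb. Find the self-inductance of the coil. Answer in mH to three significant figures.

Self-inductance is defined by L = NΦ_B/I (flux linkage over current).
L = (2440)(1.080×10^-4 Wb)/(5.11 A) = 5.157×10^-2 H.

L ≈ 51.6 mH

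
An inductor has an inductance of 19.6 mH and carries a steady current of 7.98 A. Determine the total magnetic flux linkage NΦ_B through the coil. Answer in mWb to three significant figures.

NΦ_B ≈ 156 mWb

From L = NΦ_B/I, the flux linkage is NΦ_B = LI.
NΦ_B = (1.960×10^-2 H)(7.98 A) = 0.1564 Wb.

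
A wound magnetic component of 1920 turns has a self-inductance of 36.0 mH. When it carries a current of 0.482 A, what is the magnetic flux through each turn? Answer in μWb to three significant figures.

Φ_B ≈ 9.04 μWb

From L = NΦ_B/I, the flux per turn is Φ_B = LI/N.
Φ_B = (3.600×10^-2 H)(0.482 A)/1920 = 9.037×10^-6 Wb.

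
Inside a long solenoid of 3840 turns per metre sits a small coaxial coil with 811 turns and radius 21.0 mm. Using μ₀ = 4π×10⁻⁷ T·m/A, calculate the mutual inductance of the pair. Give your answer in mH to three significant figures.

The outer solenoid produces a uniform field B₁ = μ₀n₁I₁ across the inner coil,
so the flux linkage is N₂Φ = N₂B₁A₂ = μ₀n₁N₂A₂·I₁, giving M = μ₀n₁N₂A₂.
A₂ = πr² = π(2.100×10^-2 m)² = 1.385×10^-3 m².
M = (4π×10⁻⁷)(3840)(811)(1.385×10^-3) = 5.422×10^-3 H.

M ≈ 5.42 mH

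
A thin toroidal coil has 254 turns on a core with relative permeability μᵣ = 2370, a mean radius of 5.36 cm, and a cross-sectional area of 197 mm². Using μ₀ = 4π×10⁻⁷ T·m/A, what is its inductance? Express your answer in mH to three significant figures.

For a thin toroid, L = μ₀μᵣN²A/(2πR).
L = (4π×10⁻⁷)(2370)(254)²(1.970×10^-4) / (2π×5.360×10^-2 m) = 0.1124 H.

L ≈ 112 mH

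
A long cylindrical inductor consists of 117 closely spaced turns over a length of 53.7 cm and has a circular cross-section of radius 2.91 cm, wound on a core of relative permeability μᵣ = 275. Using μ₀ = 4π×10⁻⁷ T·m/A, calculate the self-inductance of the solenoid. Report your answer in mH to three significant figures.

L ≈ 23.4 mH

A = πr² = π(2.910×10^-2 m)² = 2.660×10^-3 m².
For a long solenoid, L = μ₀μᵣN²A/ℓ.
L = (4π×10⁻⁷)(275)(117)²(2.660×10^-3)/(0.537 m) = 2.344×10^-2 H.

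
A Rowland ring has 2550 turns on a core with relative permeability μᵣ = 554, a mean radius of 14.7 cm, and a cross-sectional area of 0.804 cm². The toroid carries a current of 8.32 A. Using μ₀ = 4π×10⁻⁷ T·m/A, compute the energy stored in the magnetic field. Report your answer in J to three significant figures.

L = μ₀μᵣN²A/(2πR) = (4π×10⁻⁷)(554)(2550)²(8.040×10^-5)/(2π×0.147) = 0.3941 H.
U = ½LI² = ½(0.3941)(8.32)² = 13.64 J.

U ≈ 13.6 J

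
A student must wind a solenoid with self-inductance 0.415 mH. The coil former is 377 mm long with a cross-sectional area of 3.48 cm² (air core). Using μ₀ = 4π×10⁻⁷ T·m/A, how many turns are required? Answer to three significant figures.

A = 3.48 cm² = 3.480×10^-4 m².
From L = μ₀N²A/ℓ, N = √(Lℓ / (μ₀A)).
N = √[(4.150×10^-4)(0.377) / ((4π×10⁻⁷)×3.480×10^-4)] = √(3.578×10^5) ≈ 598.1.

N ≈ 598 turns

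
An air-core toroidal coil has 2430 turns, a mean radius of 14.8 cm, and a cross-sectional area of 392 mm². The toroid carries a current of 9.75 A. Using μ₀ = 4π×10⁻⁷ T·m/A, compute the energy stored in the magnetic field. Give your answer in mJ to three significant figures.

U ≈ 149 mJ

L = μ₀N²A/(2πR) = (4π×10⁻⁷)(2430)²(3.920×10^-4)/(2π×0.148) = 3.128×10^-3 H.
U = ½LI² = ½(3.128×10^-3)(9.75)² = 0.1487 J.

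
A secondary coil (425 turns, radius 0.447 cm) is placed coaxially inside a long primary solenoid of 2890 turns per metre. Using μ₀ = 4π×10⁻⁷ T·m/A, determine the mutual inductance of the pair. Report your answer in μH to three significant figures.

The outer solenoid produces a uniform field B₁ = μ₀n₁I₁ across the inner coil,
so the flux linkage is N₂Φ = N₂B₁A₂ = μ₀n₁N₂A₂·I₁, giving M = μ₀n₁N₂A₂.
A₂ = πr² = π(4.470×10^-3 m)² = 6.277×10^-5 m².
M = (4π×10⁻⁷)(2890)(425)(6.277×10^-5) = 9.689×10^-5 H.

M ≈ 96.9 μH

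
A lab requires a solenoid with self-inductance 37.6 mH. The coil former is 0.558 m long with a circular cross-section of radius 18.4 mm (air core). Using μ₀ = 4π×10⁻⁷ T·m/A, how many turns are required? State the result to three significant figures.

N ≈ 3960 turns

A = πr² = π(1.840×10^-2 m)² = 1.064×10^-3 m².
From L = μ₀N²A/ℓ, N = √(Lℓ / (μ₀A)).
N = √[(3.760×10^-2)(0.558) / ((4π×10⁻⁷)×1.064×10^-3)] = √(1.570×10^7) ≈ 3962.0.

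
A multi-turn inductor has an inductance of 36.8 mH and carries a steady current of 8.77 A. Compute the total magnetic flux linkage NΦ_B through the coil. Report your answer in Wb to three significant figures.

NΦ_B ≈ 0.323 Wb

From L = NΦ_B/I, the flux linkage is NΦ_B = LI.
NΦ_B = (3.680×10^-2 H)(8.77 A) = 0.3227 Wb.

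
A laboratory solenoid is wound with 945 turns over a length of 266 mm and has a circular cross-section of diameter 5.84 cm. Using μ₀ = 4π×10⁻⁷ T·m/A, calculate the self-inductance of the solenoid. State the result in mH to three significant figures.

L ≈ 11.3 mH

A = π(d/2)² = π(2.920×10^-2 m)² = 2.679×10^-3 m².
For a long solenoid, L = μ₀N²A/ℓ.
L = (4π×10⁻⁷)(945)²(2.679×10^-3)/(0.266 m) = 1.130×10^-2 H.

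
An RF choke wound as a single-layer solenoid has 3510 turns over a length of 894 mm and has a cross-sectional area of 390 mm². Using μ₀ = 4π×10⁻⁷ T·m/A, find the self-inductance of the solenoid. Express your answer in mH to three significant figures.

L ≈ 6.75 mH

A = 390 mm² = 3.900×10^-4 m².
For a long solenoid, L = μ₀N²A/ℓ.
L = (4π×10⁻⁷)(3510)²(3.900×10^-4)/(0.894 m) = 6.754×10^-3 H.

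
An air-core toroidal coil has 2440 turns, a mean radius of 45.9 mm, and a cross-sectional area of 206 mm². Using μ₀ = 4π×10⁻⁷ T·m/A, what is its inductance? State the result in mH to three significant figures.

L ≈ 5.34 mH

For a thin toroid, L = μ₀N²A/(2πR).
L = (4π×10⁻⁷)(2440)²(2.060×10^-4) / (2π×4.590×10^-2 m) = 5.344×10^-3 H.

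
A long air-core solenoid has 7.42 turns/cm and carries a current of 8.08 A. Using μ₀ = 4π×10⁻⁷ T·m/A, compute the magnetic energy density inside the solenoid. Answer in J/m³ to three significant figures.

u ≈ 22.6 J/m³

B = μ₀nI = (4π×10⁻⁷)(742)(8.08) = 7.534×10^-3 T.
u = B²/(2μ₀) = (7.534×10^-3)²/(2×4π×10⁻⁷) = 22.58 J/m³.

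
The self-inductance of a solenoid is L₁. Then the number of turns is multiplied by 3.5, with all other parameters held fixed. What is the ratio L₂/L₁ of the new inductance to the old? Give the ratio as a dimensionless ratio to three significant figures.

For a solenoid, L ∝ μᵣN²A/ℓ.
L₂/L₁ = (3.5)^2 = 12.3.

L₂/L₁ = 12.3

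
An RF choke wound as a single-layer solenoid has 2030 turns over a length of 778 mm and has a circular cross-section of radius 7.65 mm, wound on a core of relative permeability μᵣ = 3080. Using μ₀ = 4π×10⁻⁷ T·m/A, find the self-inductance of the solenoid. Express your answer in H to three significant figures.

A = πr² = π(7.650×10^-3 m)² = 1.839×10^-4 m².
For a long solenoid, L = μ₀μᵣN²A/ℓ.
L = (4π×10⁻⁷)(3080)(2030)²(1.839×10^-4)/(0.778 m) = 3.769 H.

L ≈ 3.77 H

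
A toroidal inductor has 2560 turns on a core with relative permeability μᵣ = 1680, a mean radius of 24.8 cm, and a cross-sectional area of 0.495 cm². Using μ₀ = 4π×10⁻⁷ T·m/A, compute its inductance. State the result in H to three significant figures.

L ≈ 0.440 H

For a thin toroid, L = μ₀μᵣN²A/(2πR).
L = (4π×10⁻⁷)(1680)(2560)²(4.950×10^-5) / (2π×0.248 m) = 0.4395 H.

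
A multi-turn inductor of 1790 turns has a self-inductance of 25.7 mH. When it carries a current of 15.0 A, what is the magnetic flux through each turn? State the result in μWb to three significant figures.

Φ_B ≈ 215 μWb

From L = NΦ_B/I, the flux per turn is Φ_B = LI/N.
Φ_B = (2.570×10^-2 H)(15.0 A)/1790 = 2.154×10^-4 Wb.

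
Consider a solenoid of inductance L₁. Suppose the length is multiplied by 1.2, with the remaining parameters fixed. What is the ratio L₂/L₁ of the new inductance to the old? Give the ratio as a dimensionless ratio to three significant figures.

L₂/L₁ = 0.833

For a solenoid, L ∝ μᵣN²A/ℓ.
L₂/L₁ = (1.2)^-1 = 0.833.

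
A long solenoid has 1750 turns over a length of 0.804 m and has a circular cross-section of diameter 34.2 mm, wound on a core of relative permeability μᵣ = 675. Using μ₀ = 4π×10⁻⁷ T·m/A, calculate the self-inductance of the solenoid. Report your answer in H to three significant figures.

A = π(d/2)² = π(1.710×10^-2 m)² = 9.186×10^-4 m².
For a long solenoid, L = μ₀μᵣN²A/ℓ.
L = (4π×10⁻⁷)(675)(1750)²(9.186×10^-4)/(0.804 m) = 2.968 H.

L ≈ 2.97 H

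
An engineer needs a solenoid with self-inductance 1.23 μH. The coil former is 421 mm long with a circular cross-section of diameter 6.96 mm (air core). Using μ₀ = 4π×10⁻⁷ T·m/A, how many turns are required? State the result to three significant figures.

A = π(d/2)² = π(3.480×10^-3 m)² = 3.8046×10^-5 m².
From L = μ₀N²A/ℓ, N = √(Lℓ / (μ₀A)).
N = √[(1.230×10^-6)(0.421) / ((4π×10⁻⁷)×3.8046×10^-5)] = √(1.083×10^4) ≈ 104.1.

N ≈ 104 turns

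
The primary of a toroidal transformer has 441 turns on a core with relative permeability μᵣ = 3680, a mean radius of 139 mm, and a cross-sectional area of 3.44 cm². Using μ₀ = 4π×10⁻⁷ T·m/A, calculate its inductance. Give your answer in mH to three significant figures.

For a thin toroid, L = μ₀μᵣN²A/(2πR).
L = (4π×10⁻⁷)(3680)(441)²(3.440×10^-4) / (2π×0.139 m) = 0.3542 H.

L ≈ 354 mH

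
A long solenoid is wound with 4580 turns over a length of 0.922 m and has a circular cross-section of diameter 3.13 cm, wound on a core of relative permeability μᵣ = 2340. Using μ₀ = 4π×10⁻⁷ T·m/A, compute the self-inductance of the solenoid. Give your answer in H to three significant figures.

A = π(d/2)² = π(1.565×10^-2 m)² = 7.694×10^-4 m².
For a long solenoid, L = μ₀μᵣN²A/ℓ.
L = (4π×10⁻⁷)(2340)(4580)²(7.694×10^-4)/(0.922 m) = 51.48 H.

L ≈ 51.5 H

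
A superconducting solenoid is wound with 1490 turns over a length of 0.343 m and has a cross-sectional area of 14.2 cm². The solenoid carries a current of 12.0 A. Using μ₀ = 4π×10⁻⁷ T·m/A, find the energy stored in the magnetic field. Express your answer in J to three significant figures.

U ≈ 0.832 J

A = 14.2 cm² = 1.420×10^-3 m².
L = μ₀N²A/ℓ = (4π×10⁻⁷)(1490)²(1.420×10^-3)/(0.343) = 1.15499×10^-2 H.
U = ½LI² = ½(1.15499×10^-2)(12.0)² = 0.8316 J.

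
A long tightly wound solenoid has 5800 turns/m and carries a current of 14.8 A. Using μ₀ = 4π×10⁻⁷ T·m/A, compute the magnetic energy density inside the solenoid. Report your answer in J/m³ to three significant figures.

B = μ₀nI = (4π×10⁻⁷)(5.800×10^3)(14.8) = 0.1079 T.
u = B²/(2μ₀) = (0.1079)²/(2×4π×10⁻⁷) = 4.630×10^3 J/m³.

u ≈ 4630 J/m³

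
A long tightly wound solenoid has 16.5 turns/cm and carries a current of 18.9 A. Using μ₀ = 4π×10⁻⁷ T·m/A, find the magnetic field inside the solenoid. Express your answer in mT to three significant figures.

B ≈ 39.2 mT

Inside a long solenoid, B = μ₀nI.
B = (4π×10⁻⁷)(1.650×10^3 m⁻¹)(18.9 A) = 3.919×10^-2 T.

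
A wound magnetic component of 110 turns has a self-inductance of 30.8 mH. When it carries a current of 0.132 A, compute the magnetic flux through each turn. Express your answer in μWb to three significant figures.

Φ_B ≈ 37.0 μWb

From L = NΦ_B/I, the flux per turn is Φ_B = LI/N.
Φ_B = (3.080×10^-2 H)(0.132 A)/110 = 3.696×10^-5 Wb.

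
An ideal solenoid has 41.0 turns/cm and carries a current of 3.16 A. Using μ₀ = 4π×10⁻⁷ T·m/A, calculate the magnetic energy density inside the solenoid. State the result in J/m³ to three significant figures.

B = μ₀nI = (4π×10⁻⁷)(4.100×10^3)(3.16) = 1.628×10^-2 T.
u = B²/(2μ₀) = (1.628×10^-2)²/(2×4π×10⁻⁷) = 105.47 J/m³.

u ≈ 105 J/m³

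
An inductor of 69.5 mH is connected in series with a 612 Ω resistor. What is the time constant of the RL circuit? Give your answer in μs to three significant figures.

τ = L/R = (6.950×10^-2 H)/(612 Ω) = 1.136×10^-4 s.

τ ≈ 114 μs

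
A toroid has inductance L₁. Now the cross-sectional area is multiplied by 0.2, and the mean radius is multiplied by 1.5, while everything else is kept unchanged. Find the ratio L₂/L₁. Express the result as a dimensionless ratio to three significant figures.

L₂/L₁ = 0.133

For a toroid, L ∝ μᵣN²A/R.
L₂/L₁ = (0.2) × (1.5)^-1 = 0.133.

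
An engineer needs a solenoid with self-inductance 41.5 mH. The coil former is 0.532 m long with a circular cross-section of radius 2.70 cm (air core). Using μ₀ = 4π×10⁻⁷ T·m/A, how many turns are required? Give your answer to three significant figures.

N ≈ 2770 turns

A = πr² = π(2.700×10^-2 m)² = 2.290×10^-3 m².
From L = μ₀N²A/ℓ, N = √(Lℓ / (μ₀A)).
N = √[(4.150×10^-2)(0.532) / ((4π×10⁻⁷)×2.290×10^-3)] = √(7.671×10^6) ≈ 2769.7.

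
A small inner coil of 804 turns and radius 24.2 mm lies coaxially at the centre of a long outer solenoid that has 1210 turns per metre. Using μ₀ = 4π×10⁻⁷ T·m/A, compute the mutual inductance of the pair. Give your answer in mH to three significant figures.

The outer solenoid produces a uniform field B₁ = μ₀n₁I₁ across the inner coil,
so the flux linkage is N₂Φ = N₂B₁A₂ = μ₀n₁N₂A₂·I₁, giving M = μ₀n₁N₂A₂.
A₂ = πr² = π(2.420×10^-2 m)² = 1.840×10^-3 m².
M = (4π×10⁻⁷)(1210)(804)(1.840×10^-3) = 2.249×10^-3 H.

M ≈ 2.25 mH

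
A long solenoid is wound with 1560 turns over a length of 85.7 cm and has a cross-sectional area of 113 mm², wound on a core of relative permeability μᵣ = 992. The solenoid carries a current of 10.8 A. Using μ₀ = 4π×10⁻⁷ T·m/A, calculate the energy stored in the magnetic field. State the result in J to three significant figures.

U ≈ 23.3 J

A = 113 mm² = 1.130×10^-4 m².
L = μ₀μᵣN²A/ℓ = (4π×10⁻⁷)(992)(1560)²(1.130×10^-4)/(0.857) = 0.4 H.
U = ½LI² = ½(0.4)(10.8)² = 23.33 J.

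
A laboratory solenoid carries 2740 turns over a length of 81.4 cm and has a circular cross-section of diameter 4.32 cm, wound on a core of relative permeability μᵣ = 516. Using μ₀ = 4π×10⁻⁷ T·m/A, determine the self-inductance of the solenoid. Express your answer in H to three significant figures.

A = π(d/2)² = π(2.160×10^-2 m)² = 1.466×10^-3 m².
For a long solenoid, L = μ₀μᵣN²A/ℓ.
L = (4π×10⁻⁷)(516)(2740)²(1.466×10^-3)/(0.814 m) = 8.766 H.

L ≈ 8.77 H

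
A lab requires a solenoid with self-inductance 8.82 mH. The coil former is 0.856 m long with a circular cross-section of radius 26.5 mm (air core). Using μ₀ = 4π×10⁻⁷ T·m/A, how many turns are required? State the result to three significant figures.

A = πr² = π(2.650×10^-2 m)² = 2.206×10^-3 m².
From L = μ₀N²A/ℓ, N = √(Lℓ / (μ₀A)).
N = √[(8.820×10^-3)(0.856) / ((4π×10⁻⁷)×2.206×10^-3)] = √(2.723×10^6) ≈ 1650.2.

N ≈ 1650 turns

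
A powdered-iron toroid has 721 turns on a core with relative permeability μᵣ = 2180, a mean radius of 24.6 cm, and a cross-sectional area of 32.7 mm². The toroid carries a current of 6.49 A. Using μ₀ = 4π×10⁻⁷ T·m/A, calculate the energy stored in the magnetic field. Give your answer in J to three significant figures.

L = μ₀μᵣN²A/(2πR) = (4π×10⁻⁷)(2180)(721)²(3.270×10^-5)/(2π×0.246) = 3.013×10^-2 H.
U = ½LI² = ½(3.013×10^-2)(6.49)² = 0.634496 J.

U ≈ 0.634 J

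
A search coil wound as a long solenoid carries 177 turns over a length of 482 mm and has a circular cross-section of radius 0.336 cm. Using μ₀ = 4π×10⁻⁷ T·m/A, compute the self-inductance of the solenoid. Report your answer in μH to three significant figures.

A = πr² = π(3.360×10^-3 m)² = 3.547×10^-5 m².
For a long solenoid, L = μ₀N²A/ℓ.
L = (4π×10⁻⁷)(177)²(3.547×10^-5)/(0.482 m) = 2.897×10^-6 H.

L ≈ 2.90 μH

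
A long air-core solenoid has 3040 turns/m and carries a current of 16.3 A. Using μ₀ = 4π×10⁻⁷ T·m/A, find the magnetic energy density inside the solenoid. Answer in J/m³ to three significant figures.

u ≈ 1540 J/m³

B = μ₀nI = (4π×10⁻⁷)(3.040×10^3)(16.3) = 6.227×10^-2 T.
u = B²/(2μ₀) = (6.227×10^-2)²/(2×4π×10⁻⁷) = 1.543×10^3 J/m³.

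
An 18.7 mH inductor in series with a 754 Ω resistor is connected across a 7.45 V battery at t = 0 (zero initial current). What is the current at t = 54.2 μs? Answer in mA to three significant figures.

τ = L/R = 1.870×10^-2/754 = 2.480×10^-5 s; final current I_∞ = ε/R = 7.45/754 = 9.881×10^-3 A.
I(t) = I_∞(1 − e^(−t/τ)) with t/τ = 2.185.
I = (9.881×10^-3)(1 − e^(−2.185)) = 8.770×10^-3 A.

I ≈ 8.77 mA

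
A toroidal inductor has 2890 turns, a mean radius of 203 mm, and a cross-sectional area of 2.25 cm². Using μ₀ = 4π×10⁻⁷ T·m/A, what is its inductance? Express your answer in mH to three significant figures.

L ≈ 1.85 mH

For a thin toroid, L = μ₀N²A/(2πR).
L = (4π×10⁻⁷)(2890)²(2.250×10^-4) / (2π×0.203 m) = 1.851×10^-3 H.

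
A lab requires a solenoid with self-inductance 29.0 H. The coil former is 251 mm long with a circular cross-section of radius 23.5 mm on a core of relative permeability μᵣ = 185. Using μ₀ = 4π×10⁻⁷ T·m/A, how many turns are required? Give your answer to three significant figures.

N ≈ 4250 turns

A = πr² = π(2.350×10^-2 m)² = 1.7349×10^-3 m².
From L = μ₀μᵣN²A/ℓ, N = √(Lℓ / (μ₀μᵣA)).
N = √[(29)(0.251) / ((4π×10⁻⁷)(185)×1.7349×10^-3)] = √(1.8047×10^7) ≈ 4248.2.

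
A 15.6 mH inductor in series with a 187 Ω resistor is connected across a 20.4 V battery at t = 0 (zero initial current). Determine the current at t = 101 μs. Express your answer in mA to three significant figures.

τ = L/R = 1.560×10^-2/187 = 8.342×10^-5 s; final current I_∞ = ε/R = 20.4/187 = 0.1091 A.
I(t) = I_∞(1 − e^(−t/τ)) with t/τ = 1.211.
I = (0.1091)(1 − e^(−1.211)) = 7.658×10^-2 A.

I ≈ 76.6 mA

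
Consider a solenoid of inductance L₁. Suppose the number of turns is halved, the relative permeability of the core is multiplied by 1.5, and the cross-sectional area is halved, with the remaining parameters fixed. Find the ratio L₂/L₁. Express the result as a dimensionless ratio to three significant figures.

L₂/L₁ = 0.188

For a solenoid, L ∝ μᵣN²A/ℓ.
L₂/L₁ = (0.5)^2 × (1.5) × (0.5) = 0.188.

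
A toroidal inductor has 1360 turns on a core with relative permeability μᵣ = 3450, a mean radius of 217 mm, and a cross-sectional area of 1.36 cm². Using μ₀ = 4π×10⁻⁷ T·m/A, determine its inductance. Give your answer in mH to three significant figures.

L ≈ 800 mH

For a thin toroid, L = μ₀μᵣN²A/(2πR).
L = (4π×10⁻⁷)(3450)(1360)²(1.360×10^-4) / (2π×0.217 m) = 0.7998 H.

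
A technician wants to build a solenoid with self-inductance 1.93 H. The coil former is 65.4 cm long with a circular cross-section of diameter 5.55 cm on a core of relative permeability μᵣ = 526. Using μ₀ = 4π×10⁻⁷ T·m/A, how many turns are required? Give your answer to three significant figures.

N ≈ 888 turns

A = π(d/2)² = π(2.775×10^-2 m)² = 2.419×10^-3 m².
From L = μ₀μᵣN²A/ℓ, N = √(Lℓ / (μ₀μᵣA)).
N = √[(1.93)(0.654) / ((4π×10⁻⁷)(526)×2.419×10^-3)] = √(7.893×10^5) ≈ 888.4.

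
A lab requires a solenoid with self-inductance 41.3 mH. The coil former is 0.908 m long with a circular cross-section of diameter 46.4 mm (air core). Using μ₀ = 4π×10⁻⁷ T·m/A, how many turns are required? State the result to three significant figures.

N ≈ 4200 turns

A = π(d/2)² = π(2.320×10^-2 m)² = 1.691×10^-3 m².
From L = μ₀N²A/ℓ, N = √(Lℓ / (μ₀A)).
N = √[(4.130×10^-2)(0.908) / ((4π×10⁻⁷)×1.691×10^-3)] = √(1.7648×10^7) ≈ 4201.0.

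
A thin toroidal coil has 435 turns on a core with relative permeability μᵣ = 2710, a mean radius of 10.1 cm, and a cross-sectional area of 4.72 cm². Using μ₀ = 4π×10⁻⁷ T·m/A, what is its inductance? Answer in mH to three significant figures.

L ≈ 479 mH

For a thin toroid, L = μ₀μᵣN²A/(2πR).
L = (4π×10⁻⁷)(2710)(435)²(4.720×10^-4) / (2π×0.101 m) = 0.4793 H.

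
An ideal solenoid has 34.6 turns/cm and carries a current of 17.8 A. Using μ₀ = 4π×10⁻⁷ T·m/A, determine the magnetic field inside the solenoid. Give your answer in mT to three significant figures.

B ≈ 77.4 mT

Inside a long solenoid, B = μ₀nI.
B = (4π×10⁻⁷)(3.460×10^3 m⁻¹)(17.8 A) = 7.739×10^-2 T.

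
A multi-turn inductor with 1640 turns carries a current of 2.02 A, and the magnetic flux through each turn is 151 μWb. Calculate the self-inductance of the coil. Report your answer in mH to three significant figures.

Self-inductance is defined by L = NΦ_B/I (flux linkage over current).
L = (1640)(1.510×10^-4 Wb)/(2.02 A) = 0.1226 H.

L ≈ 123 mH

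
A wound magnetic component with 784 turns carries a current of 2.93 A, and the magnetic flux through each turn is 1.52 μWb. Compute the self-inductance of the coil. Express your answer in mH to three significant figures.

L ≈ 0.407 mH

Self-inductance is defined by L = NΦ_B/I (flux linkage over current).
L = (784)(1.520×10^-6 Wb)/(2.93 A) = 4.067×10^-4 H.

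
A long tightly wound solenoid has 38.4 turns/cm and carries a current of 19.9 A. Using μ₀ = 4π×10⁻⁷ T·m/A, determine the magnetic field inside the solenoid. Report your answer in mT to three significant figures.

Inside a long solenoid, B = μ₀nI.
B = (4π×10⁻⁷)(3.840×10^3 m⁻¹)(19.9 A) = 9.603×10^-2 T.

B ≈ 96.0 mT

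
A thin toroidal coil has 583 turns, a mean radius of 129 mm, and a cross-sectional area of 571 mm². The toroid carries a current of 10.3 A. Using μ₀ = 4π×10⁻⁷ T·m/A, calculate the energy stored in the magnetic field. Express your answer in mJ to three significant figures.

L = μ₀N²A/(2πR) = (4π×10⁻⁷)(583)²(5.710×10^-4)/(2π×0.129) = 3.009×10^-4 H.
U = ½LI² = ½(3.009×10^-4)(10.3)² = 1.596×10^-2 J.

U ≈ 16.0 mJ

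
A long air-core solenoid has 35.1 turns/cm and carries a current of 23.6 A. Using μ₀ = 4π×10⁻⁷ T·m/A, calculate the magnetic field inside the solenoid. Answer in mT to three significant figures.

B ≈ 104 mT

Inside a long solenoid, B = μ₀nI.
B = (4π×10⁻⁷)(3.510×10^3 m⁻¹)(23.6 A) = 0.1041 T.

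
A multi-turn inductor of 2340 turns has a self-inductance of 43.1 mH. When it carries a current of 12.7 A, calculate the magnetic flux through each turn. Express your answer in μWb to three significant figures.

Φ_B ≈ 234 μWb

From L = NΦ_B/I, the flux per turn is Φ_B = LI/N.
Φ_B = (4.310×10^-2 H)(12.7 A)/2340 = 2.339×10^-4 Wb.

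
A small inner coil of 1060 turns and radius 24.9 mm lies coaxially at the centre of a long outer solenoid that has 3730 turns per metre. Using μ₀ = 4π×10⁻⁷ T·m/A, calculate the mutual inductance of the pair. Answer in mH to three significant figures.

M ≈ 9.68 mH

The outer solenoid produces a uniform field B₁ = μ₀n₁I₁ across the inner coil,
so the flux linkage is N₂Φ = N₂B₁A₂ = μ₀n₁N₂A₂·I₁, giving M = μ₀n₁N₂A₂.
A₂ = πr² = π(2.490×10^-2 m)² = 1.948×10^-3 m².
M = (4π×10⁻⁷)(3730)(1060)(1.948×10^-3) = 9.678×10^-3 H.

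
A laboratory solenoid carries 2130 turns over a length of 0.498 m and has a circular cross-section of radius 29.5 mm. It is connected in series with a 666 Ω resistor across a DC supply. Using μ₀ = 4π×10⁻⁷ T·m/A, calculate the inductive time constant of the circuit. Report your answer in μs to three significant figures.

A = πr² = π(2.950×10^-2 m)² = 2.734×10^-3 m².
L = μ₀N²A/ℓ = (4π×10⁻⁷)(2130)²(2.734×10^-3)/(0.498) = 3.130×10^-2 H.
τ = L/R = (3.130×10^-2)/(666) = 4.700×10^-5 s.

τ ≈ 47.0 μs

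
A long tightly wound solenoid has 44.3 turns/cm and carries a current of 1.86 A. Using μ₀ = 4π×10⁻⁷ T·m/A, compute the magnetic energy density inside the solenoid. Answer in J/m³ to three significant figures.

B = μ₀nI = (4π×10⁻⁷)(4.430×10^3)(1.86) = 1.035×10^-2 T.
u = B²/(2μ₀) = (1.035×10^-2)²/(2×4π×10⁻⁷) = 42.66 J/m³.

u ≈ 42.7 J/m³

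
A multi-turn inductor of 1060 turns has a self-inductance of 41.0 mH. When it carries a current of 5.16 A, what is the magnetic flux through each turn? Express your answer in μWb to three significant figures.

Φ_B ≈ 200 μWb

From L = NΦ_B/I, the flux per turn is Φ_B = LI/N.
Φ_B = (4.100×10^-2 H)(5.16 A)/1060 = 1.996×10^-4 Wb.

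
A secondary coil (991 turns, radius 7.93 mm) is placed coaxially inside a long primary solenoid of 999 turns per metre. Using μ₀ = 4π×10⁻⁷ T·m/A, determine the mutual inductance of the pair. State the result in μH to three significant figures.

The outer solenoid produces a uniform field B₁ = μ₀n₁I₁ across the inner coil,
so the flux linkage is N₂Φ = N₂B₁A₂ = μ₀n₁N₂A₂·I₁, giving M = μ₀n₁N₂A₂.
A₂ = πr² = π(7.930×10^-3 m)² = 1.976×10^-4 m².
M = (4π×10⁻⁷)(999)(991)(1.976×10^-4) = 2.458×10^-4 H.

M ≈ 246 μH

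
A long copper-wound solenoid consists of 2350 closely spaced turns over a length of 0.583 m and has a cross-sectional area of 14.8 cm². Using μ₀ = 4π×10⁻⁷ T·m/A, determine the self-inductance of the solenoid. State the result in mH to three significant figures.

A = 14.8 cm² = 1.480×10^-3 m².
For a long solenoid, L = μ₀N²A/ℓ.
L = (4π×10⁻⁷)(2350)²(1.480×10^-3)/(0.583 m) = 1.762×10^-2 H.

L ≈ 17.6 mH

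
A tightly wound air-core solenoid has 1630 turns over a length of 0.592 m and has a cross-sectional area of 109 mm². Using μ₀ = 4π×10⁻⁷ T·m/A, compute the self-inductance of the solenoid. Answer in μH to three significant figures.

A = 109 mm² = 1.090×10^-4 m².
For a long solenoid, L = μ₀N²A/ℓ.
L = (4π×10⁻⁷)(1630)²(1.090×10^-4)/(0.592 m) = 6.147×10^-4 H.

L ≈ 615 μH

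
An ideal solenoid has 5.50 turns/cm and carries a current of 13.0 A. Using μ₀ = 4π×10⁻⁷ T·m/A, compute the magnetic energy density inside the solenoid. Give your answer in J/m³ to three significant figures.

u ≈ 32.1 J/m³

B = μ₀nI = (4π×10⁻⁷)(550)(13.0) = 8.98495×10^-3 T.
u = B²/(2μ₀) = (8.98495×10^-3)²/(2×4π×10⁻⁷) = 32.12 J/m³.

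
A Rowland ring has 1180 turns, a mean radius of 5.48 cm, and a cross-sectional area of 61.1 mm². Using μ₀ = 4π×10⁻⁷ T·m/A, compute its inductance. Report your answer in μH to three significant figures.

For a thin toroid, L = μ₀N²A/(2πR).
L = (4π×10⁻⁷)(1180)²(6.110×10^-5) / (2π×5.480×10^-2 m) = 3.10495×10^-4 H.

L ≈ 310 μH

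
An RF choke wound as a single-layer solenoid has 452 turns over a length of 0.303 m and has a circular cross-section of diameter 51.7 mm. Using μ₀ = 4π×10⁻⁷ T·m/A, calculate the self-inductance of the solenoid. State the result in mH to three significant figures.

L ≈ 1.78 mH

A = π(d/2)² = π(2.585×10^-2 m)² = 2.099×10^-3 m².
For a long solenoid, L = μ₀N²A/ℓ.
L = (4π×10⁻⁷)(452)²(2.099×10^-3)/(0.303 m) = 1.779×10^-3 H.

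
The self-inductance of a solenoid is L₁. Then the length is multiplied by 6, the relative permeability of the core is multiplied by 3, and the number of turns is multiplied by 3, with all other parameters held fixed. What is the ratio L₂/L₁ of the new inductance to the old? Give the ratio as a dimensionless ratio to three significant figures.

L₂/L₁ = 4.50

For a solenoid, L ∝ μᵣN²A/ℓ.
L₂/L₁ = (6)^-1 × (3) × (3)^2 = 4.50.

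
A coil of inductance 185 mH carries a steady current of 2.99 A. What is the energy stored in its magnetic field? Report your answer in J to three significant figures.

U ≈ 0.827 J

Stored magnetic energy: U = ½LI².
U = ½(0.185 H)(2.99 A)² = 0.827 J.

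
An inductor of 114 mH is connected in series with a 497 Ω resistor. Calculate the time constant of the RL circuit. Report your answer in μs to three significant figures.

τ ≈ 229 μs

τ = L/R = (0.114 H)/(497 Ω) = 2.294×10^-4 s.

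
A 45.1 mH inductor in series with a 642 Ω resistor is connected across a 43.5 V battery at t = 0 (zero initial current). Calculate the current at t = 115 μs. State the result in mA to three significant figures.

I ≈ 54.6 mA

τ = L/R = 4.510×10^-2/642 = 7.0249×10^-5 s; final current I_∞ = ε/R = 43.5/642 = 6.776×10^-2 A.
I(t) = I_∞(1 − e^(−t/τ)) with t/τ = 1.637.
I = (6.776×10^-2)(1 − e^(−1.637)) = 5.457×10^-2 A.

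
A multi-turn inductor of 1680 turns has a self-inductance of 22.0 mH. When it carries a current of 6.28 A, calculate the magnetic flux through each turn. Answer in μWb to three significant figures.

Φ_B ≈ 82.2 μWb

From L = NΦ_B/I, the flux per turn is Φ_B = LI/N.
Φ_B = (2.200×10^-2 H)(6.28 A)/1680 = 8.224×10^-5 Wb.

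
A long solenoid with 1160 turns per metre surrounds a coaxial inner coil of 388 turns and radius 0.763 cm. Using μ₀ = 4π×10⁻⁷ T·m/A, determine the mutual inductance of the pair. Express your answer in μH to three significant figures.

M ≈ 103 μH

The outer solenoid produces a uniform field B₁ = μ₀n₁I₁ across the inner coil,
so the flux linkage is N₂Φ = N₂B₁A₂ = μ₀n₁N₂A₂·I₁, giving M = μ₀n₁N₂A₂.
A₂ = πr² = π(7.630×10^-3 m)² = 1.829×10^-4 m².
M = (4π×10⁻⁷)(1160)(388)(1.829×10^-4) = 1.034×10^-4 H.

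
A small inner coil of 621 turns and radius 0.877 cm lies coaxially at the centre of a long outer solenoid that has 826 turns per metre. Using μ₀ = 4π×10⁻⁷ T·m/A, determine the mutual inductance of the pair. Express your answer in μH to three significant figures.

The outer solenoid produces a uniform field B₁ = μ₀n₁I₁ across the inner coil,
so the flux linkage is N₂Φ = N₂B₁A₂ = μ₀n₁N₂A₂·I₁, giving M = μ₀n₁N₂A₂.
A₂ = πr² = π(8.770×10^-3 m)² = 2.416×10^-4 m².
M = (4π×10⁻⁷)(826)(621)(2.416×10^-4) = 1.558×10^-4 H.

M ≈ 156 μH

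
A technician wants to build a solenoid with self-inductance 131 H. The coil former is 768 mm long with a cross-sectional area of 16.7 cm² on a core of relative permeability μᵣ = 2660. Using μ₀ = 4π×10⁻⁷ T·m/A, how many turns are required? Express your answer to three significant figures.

A = 16.7 cm² = 1.670×10^-3 m².
From L = μ₀μᵣN²A/ℓ, N = √(Lℓ / (μ₀μᵣA)).
N = √[(131)(0.768) / ((4π×10⁻⁷)(2660)×1.670×10^-3)] = √(1.802×10^7) ≈ 4245.3.

N ≈ 4250 turns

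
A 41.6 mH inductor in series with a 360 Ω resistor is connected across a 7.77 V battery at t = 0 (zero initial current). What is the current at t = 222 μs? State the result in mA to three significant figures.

I ≈ 18.4 mA

τ = L/R = 4.160×10^-2/360 = 1.156×10^-4 s; final current I_∞ = ε/R = 7.77/360 = 2.158×10^-2 A.
I(t) = I_∞(1 − e^(−t/τ)) with t/τ = 1.921.
I = (2.158×10^-2)(1 − e^(−1.921)) = 1.842×10^-2 A.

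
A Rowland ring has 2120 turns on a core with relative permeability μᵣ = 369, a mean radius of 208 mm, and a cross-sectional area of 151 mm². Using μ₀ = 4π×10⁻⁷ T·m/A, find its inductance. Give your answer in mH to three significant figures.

For a thin toroid, L = μ₀μᵣN²A/(2πR).
L = (4π×10⁻⁷)(369)(2120)²(1.510×10^-4) / (2π×0.208 m) = 0.2408 H.

L ≈ 241 mH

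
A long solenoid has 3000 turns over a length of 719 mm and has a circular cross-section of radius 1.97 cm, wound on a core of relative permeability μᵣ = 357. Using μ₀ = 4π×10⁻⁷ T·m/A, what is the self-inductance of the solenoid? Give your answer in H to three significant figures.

L ≈ 6.85 H

A = πr² = π(1.970×10^-2 m)² = 1.219×10^-3 m².
For a long solenoid, L = μ₀μᵣN²A/ℓ.
L = (4π×10⁻⁷)(357)(3000)²(1.219×10^-3)/(0.719 m) = 6.847 H.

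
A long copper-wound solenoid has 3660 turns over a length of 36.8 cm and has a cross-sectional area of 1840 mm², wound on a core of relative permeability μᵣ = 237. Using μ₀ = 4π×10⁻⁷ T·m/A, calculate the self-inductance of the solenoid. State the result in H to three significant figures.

L ≈ 19.9 H

A = 1840 mm² = 1.840×10^-3 m².
For a long solenoid, L = μ₀μᵣN²A/ℓ.
L = (4π×10⁻⁷)(237)(3660)²(1.840×10^-3)/(0.368 m) = 19.948 H.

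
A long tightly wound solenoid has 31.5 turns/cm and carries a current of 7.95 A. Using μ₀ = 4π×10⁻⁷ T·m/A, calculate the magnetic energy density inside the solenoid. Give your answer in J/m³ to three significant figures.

B = μ₀nI = (4π×10⁻⁷)(3.150×10^3)(7.95) = 3.147×10^-2 T.
u = B²/(2μ₀) = (3.147×10^-2)²/(2×4π×10⁻⁷) = 394 J/m³.

u ≈ 394 J/m³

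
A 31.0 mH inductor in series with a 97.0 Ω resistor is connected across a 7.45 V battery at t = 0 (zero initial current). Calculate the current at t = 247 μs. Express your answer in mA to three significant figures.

I ≈ 41.3 mA

τ = L/R = 3.100×10^-2/97.0 = 3.196×10^-4 s; final current I_∞ = ε/R = 7.45/97.0 = 7.680×10^-2 A.
I(t) = I_∞(1 − e^(−t/τ)) with t/τ = 0.773.
I = (7.680×10^-2)(1 − e^(−0.773)) = 4.134×10^-2 A.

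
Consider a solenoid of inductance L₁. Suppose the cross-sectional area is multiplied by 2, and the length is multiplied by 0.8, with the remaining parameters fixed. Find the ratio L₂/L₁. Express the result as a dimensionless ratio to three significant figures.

L₂/L₁ = 2.50

For a solenoid, L ∝ μᵣN²A/ℓ.
L₂/L₁ = (2) × (0.8)^-1 = 2.50.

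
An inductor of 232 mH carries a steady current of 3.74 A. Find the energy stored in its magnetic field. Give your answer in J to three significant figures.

U ≈ 1.62 J

Stored magnetic energy: U = ½LI².
U = ½(0.232 H)(3.74 A)² = 1.623 J.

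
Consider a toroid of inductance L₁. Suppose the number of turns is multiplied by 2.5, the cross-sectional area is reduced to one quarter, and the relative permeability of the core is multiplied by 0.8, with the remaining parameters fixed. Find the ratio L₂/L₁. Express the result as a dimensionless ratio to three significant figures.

For a toroid, L ∝ μᵣN²A/R.
L₂/L₁ = (2.5)^2 × (0.25) × (0.8) = 1.25.

L₂/L₁ = 1.25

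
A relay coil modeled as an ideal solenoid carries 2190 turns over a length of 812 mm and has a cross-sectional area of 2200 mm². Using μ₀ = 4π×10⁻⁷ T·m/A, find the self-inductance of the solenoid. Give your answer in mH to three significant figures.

L ≈ 16.3 mH

A = 2200 mm² = 2.200×10^-3 m².
For a long solenoid, L = μ₀N²A/ℓ.
L = (4π×10⁻⁷)(2190)²(2.200×10^-3)/(0.812 m) = 1.633×10^-2 H.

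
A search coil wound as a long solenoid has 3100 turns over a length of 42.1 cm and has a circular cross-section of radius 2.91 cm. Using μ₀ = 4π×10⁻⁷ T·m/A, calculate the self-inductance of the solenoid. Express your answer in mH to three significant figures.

L ≈ 76.3 mH

A = πr² = π(2.910×10^-2 m)² = 2.660×10^-3 m².
For a long solenoid, L = μ₀N²A/ℓ.
L = (4π×10⁻⁷)(3100)²(2.660×10^-3)/(0.421 m) = 7.631×10^-2 H.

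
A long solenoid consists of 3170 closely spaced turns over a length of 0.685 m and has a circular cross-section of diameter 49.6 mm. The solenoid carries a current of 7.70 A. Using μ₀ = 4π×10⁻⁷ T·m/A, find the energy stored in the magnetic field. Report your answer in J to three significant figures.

A = π(d/2)² = π(2.480×10^-2 m)² = 1.932×10^-3 m².
L = μ₀N²A/ℓ = (4π×10⁻⁷)(3170)²(1.932×10^-3)/(0.685) = 3.562×10^-2 H.
U = ½LI² = ½(3.562×10^-2)(7.70)² = 1.056 J.

U ≈ 1.06 J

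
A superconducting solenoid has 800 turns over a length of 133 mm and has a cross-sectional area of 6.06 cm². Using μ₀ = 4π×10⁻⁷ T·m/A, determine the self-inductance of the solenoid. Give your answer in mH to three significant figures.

A = 6.06 cm² = 6.060×10^-4 m².
For a long solenoid, L = μ₀N²A/ℓ.
L = (4π×10⁻⁷)(800)²(6.060×10^-4)/(0.133 m) = 3.664×10^-3 H.

L ≈ 3.66 mH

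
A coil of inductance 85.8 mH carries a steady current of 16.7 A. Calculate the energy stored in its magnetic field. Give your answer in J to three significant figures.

U ≈ 12.0 J

Stored magnetic energy: U = ½LI².
U = ½(8.580×10^-2 H)(16.7 A)² = 11.96 J.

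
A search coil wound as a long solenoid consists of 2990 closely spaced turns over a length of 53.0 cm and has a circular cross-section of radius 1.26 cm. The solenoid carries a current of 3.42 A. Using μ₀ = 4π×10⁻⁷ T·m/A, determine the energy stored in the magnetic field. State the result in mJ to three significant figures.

U ≈ 61.8 mJ

A = πr² = π(1.260×10^-2 m)² = 4.988×10^-4 m².
L = μ₀N²A/ℓ = (4π×10⁻⁷)(2990)²(4.988×10^-4)/(0.53) = 1.057×10^-2 H.
U = ½LI² = ½(1.057×10^-2)(3.42)² = 6.183×10^-2 J.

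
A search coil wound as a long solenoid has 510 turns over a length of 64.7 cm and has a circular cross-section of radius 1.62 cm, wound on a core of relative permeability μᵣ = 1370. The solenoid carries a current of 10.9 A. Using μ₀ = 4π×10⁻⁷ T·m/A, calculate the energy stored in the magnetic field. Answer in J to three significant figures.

A = πr² = π(1.620×10^-2 m)² = 8.2448×10^-4 m².
L = μ₀μᵣN²A/ℓ = (4π×10⁻⁷)(1370)(510)²(8.2448×10^-4)/(0.647) = 0.5706 H.
U = ½LI² = ½(0.5706)(10.9)² = 33.9 J.

U ≈ 33.9 J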